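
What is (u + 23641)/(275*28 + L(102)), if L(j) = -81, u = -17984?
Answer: 5657/7619 ≈ 0.74249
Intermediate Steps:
(u + 23641)/(275*28 + L(102)) = (-17984 + 23641)/(275*28 - 81) = 5657/(7700 - 81) = 5657/7619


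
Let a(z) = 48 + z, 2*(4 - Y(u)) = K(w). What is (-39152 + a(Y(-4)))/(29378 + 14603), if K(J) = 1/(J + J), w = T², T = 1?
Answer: -22343/25132 ≈ -0.88903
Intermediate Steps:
w = 1 (w = 1² = 1)
K(J) = 1/(2*J)
Y(u) = 15/4 (Y(u) = 4 - 1/(4*1) = 4 - 1/4 = 4 - ½*½ = 4 - ¼ = 15/4)
(-39152 + a(Y(-4)))/(29378 + 14603) = (-39152 + (48 + 15/4))/(29378 + 14603) = (-39152 + 207/4)/43981 = -156401/4*1/43981 = -22343/25132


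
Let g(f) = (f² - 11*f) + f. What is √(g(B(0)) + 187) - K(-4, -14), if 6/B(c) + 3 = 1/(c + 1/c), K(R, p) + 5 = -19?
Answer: 24 + √211 ≈ 38.526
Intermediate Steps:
K(R, p) = -24 (K(R, p) = -5 - 19 = -24)
B(c) = 6/(-3 + 1/(c + 1/c))
g(f) = f² - 10*f
√(g(B(0)) + 187) - K(-4, -14) = √((6*(-1 - 1*0²)/(3 - 1*0 + 3*0²))*(-10 + 6*(-1 - 1*0²)/(3 - 1*0 + 3*0²)) + 187) - 1*(-24) = √((6*(-1 - 1*0)/(3 + 0 + 3*0))*(-10 + 6*(-1 - 1*0)/(3 + 0 + 3*0)) + 187) + 24 = √((6*(-1 + 0)/(3 + 0 + 0))*(-10 + 6*(-1 + 0)/(3 + 0 + 0)) + 187) + 24 = √((6*(-1)/3)*(-10 + 6*(-1)/3) + 187) + 24 = √((6*(⅓)*(-1))*(-10 + 6*(⅓)*(-1)) + 187) + 24 = √(-2*(-10 - 2) + 187) + 24 = √(-2*(-12) + 187) + 24 = √(24 + 187) + 24 = √211 + 24 = 24 + √211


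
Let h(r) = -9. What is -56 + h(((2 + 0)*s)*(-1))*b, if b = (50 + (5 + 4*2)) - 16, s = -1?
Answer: -479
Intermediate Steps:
b = 47 (b = (50 + (5 + 8)) - 16 = (50 + 13) - 16 = 63 - 16 = 47)
-56 + h(((2 + 0)*s)*(-1))*b = -56 - 9*47 = -56 - 423 = -479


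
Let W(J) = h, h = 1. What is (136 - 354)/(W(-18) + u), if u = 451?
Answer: -109/226 ≈ -0.48230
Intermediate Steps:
W(J) = 1
(136 - 354)/(W(-18) + u) = (136 - 354)/(1 + 451) = -218/452 = -218*1/452 = -109/226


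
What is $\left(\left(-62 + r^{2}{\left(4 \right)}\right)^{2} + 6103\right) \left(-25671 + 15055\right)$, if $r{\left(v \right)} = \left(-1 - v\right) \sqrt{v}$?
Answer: $-80118952$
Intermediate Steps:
$r{\left(v \right)} = \sqrt{v} \left(-1 - v\right)$
$\left(\left(-62 + r^{2}{\left(4 \right)}\right)^{2} + 6103\right) \left(-25671 + 15055\right) = \left(\left(-62 + \left(\sqrt{4} \left(-1 - 4\right)\right)^{2}\right)^{2} + 6103\right) \left(-25671 + 15055\right) = \left(\left(-62 + \left(2 \left(-1 - 4\right)\right)^{2}\right)^{2} + 6103\right) \left(-10616\right) = \left(\left(-62 + \left(2 \left(-5\right)\right)^{2}\right)^{2} + 6103\right) \left(-10616\right) = \left(\left(-62 + \left(-10\right)^{2}\right)^{2} + 6103\right) \left(-10616\right) = \left(\left(-62 + 100\right)^{2} + 6103\right) \left(-10616\right) = \left(38^{2} + 6103\right) \left(-10616\right) = \left(1444 + 6103\right) \left(-10616\right) = 7547 \left(-10616\right) = -80118952$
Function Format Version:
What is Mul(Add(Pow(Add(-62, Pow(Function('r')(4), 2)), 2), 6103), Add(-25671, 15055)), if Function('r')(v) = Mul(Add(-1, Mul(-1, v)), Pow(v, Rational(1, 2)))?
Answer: -80118952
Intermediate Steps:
Function('r')(v) = Mul(Pow(v, Rational(1, 2)), Add(-1, Mul(-1, v)))
Mul(Add(Pow(Add(-62, Pow(Function('r')(4), 2)), 2), 6103), Add(-25671, 15055)) = Mul(Add(Pow(Add(-62, Pow(Mul(Pow(4, Rational(1, 2)), Add(-1, Mul(-1, 4))), 2)), 2), 6103), Add(-25671, 15055)) = Mul(Add(Pow(Add(-62, Pow(Mul(2, Add(-1, -4)), 2)), 2), 6103), -10616) = Mul(Add(Pow(Add(-62, Pow(Mul(2, -5), 2)), 2), 6103), -10616) = Mul(Add(Pow(Add(-62, Pow(-10, 2)), 2), 6103), -10616) = Mul(Add(Pow(Add(-62, 100), 2), 6103), -10616) = Mul(Add(Pow(38, 2), 6103), -10616) = Mul(Add(1444, 6103), -10616) = Mul(7547, -10616) = -80118952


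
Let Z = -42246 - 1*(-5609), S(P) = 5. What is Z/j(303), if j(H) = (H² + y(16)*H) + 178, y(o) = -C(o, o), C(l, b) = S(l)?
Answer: -36637/90472 ≈ -0.40495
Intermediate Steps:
C(l, b) = 5
Z = -36637 (Z = -42246 + 5609 = -36637)
y(o) = -5 (y(o) = -1*5 = -5)
j(H) = 178 + H² - 5*H (j(H) = (H² - 5*H) + 178 = 178 + H² - 5*H)
Z/j(303) = -36637/(178 + 303² - 5*303) = -36637/(178 + 91809 - 1515) = -36637/90472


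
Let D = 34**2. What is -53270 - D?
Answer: -54426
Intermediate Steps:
D = 1156
-53270 - D = -53270 - 1*1156 = -53270 - 1156 = -54426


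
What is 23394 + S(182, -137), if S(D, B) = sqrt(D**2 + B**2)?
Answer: 23394 + sqrt(51893) ≈ 23622.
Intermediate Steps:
S(D, B) = sqrt(B**2 + D**2)
23394 + S(182, -137) = 23394 + sqrt((-137)**2 + 182**2) = 23394 + sqrt(18769 + 33124) = 23394 + sqrt(51893)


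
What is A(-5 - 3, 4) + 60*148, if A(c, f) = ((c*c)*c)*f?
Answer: 6832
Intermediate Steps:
A(c, f) = f*c**3 (A(c, f) = (c**2*c)*f = c**3*f = f*c**3)
A(-5 - 3, 4) + 60*148 = 4*(-5 - 3)**3 + 60*148 = 4*(-8)**3 + 8880 = 4*(-512) + 8880 = -2048 + 8880 = 6832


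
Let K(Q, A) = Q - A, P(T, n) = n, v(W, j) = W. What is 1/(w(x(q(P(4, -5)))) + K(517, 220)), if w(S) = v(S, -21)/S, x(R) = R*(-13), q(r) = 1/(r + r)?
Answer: 1/298 ≈ 0.0033557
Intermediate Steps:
q(r) = 1/(2*r)
x(R) = -13*R
w(S) = 1 (w(S) = S/S = 1)
1/(w(x(q(P(4, -5)))) + K(517, 220)) = 1/(1 + (517 - 1*220)) = 1/(1 + (517 - 220)) = 1/(1 + 297) = 1/298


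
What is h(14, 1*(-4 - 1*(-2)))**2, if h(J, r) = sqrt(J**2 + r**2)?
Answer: 200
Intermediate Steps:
h(14, 1*(-4 - 1*(-2)))**2 = (sqrt(14**2 + (1*(-4 - 1*(-2)))**2))**2 = (sqrt(196 + (1*(-4 + 2))**2))**2 = (sqrt(196 + (1*(-2))**2))**2 = (sqrt(196 + (-2)**2))**2 = (sqrt(196 + 4))**2 = (sqrt(200))**2 = (10*sqrt(2))**2 = 200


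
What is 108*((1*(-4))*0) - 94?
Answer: -94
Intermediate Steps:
108*((1*(-4))*0) - 94 = 108*(-4*0) - 94 = 108*0 - 94 = 0 - 94 = -94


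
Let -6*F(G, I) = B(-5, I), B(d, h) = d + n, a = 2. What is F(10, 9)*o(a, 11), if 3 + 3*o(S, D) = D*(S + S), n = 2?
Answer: 41/6 ≈ 6.8333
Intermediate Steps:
o(S, D) = -1 + 2*D*S/3 (o(S, D) = -1 + (D*(S + S))/3 = -1 + (D*(2*S))/3 = -1 + (2*D*S)/3 = -1 + 2*D*S/3)
B(d, h) = 2 + d (B(d, h) = d + 2 = 2 + d)
F(G, I) = ½ (F(G, I) = -(2 - 5)/6 = -⅙*(-3) = ½)
F(10, 9)*o(a, 11) = (-1 + (⅔)*11*2)/2 = (-1 + 44/3)/2 = (½)*(41/3) = 41/6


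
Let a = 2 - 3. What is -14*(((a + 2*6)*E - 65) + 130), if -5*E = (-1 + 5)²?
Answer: -2086/5 ≈ -417.20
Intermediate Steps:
a = -1
E = -16/5 (E = -(-1 + 5)²/5 = -⅕*4² = -⅕*16 = -16/5 ≈ -3.2000)
-14*(((a + 2*6)*E - 65) + 130) = -14*(((-1 + 2*6)*(-16/5) - 65) + 130) = -14*(((-1 + 12)*(-16/5) - 65) + 130) = -14*((11*(-16/5) - 65) + 130) = -14*((-176/5 - 65) + 130) = -14*(-501/5 + 130) = -14*149/5 = -2086/5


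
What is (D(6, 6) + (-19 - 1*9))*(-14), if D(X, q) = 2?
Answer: 364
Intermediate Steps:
(D(6, 6) + (-19 - 1*9))*(-14) = (2 + (-19 - 1*9))*(-14) = (2 + (-19 - 9))*(-14) = (2 - 28)*(-14) = -26*(-14) = 364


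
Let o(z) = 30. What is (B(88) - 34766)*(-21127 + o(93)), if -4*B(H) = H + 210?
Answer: 1470060057/2 ≈ 7.3503e+8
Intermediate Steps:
B(H) = -105/2 - H/4 (B(H) = -(H + 210)/4 = -(210 + H)/4 = -105/2 - H/4)
(B(88) - 34766)*(-21127 + o(93)) = ((-105/2 - 1/4*88) - 34766)*(-21127 + 30) = ((-105/2 - 22) - 34766)*(-21097) = (-149/2 - 34766)*(-21097) = -69681/2*(-21097) = 1470060057/2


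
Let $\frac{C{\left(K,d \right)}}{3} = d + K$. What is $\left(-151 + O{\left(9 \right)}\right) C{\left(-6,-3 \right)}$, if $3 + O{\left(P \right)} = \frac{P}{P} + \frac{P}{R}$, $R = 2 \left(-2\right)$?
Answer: $\frac{16767}{4} \approx 4191.8$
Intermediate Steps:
$R = -4$
$O{\left(P \right)} = -2 - \frac{P}{4}$ ($O{\left(P \right)} = -3 + \left(\frac{P}{P} + \frac{P}{-4}\right) = -3 + \left(1 + P \left(- \frac{1}{4}\right)\right) = -3 - \left(-1 + \frac{P}{4}\right) = -2 - \frac{P}{4}$)
$C{\left(K,d \right)} = 3 K + 3 d$ ($C{\left(K,d \right)} = 3 \left(d + K\right) = 3 \left(K + d\right) = 3 K + 3 d$)
$\left(-151 + O{\left(9 \right)}\right) C{\left(-6,-3 \right)} = \left(-151 - \frac{17}{4}\right) \left(3 \left(-6\right) + 3 \left(-3\right)\right) = \left(-151 - \frac{17}{4}\right) \left(-18 - 9\right) = \left(-151 - \frac{17}{4}\right) \left(-27\right) = \left(- \frac{621}{4}\right) \left(-27\right) = \frac{16767}{4}$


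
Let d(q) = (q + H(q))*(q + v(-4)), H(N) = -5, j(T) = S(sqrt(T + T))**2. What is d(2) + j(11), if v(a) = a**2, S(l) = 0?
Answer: -54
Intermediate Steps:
j(T) = 0 (j(T) = 0**2 = 0)
d(q) = (-5 + q)*(16 + q) (d(q) = (q - 5)*(q + (-4)**2) = (-5 + q)*(q + 16) = (-5 + q)*(16 + q))
d(2) + j(11) = (-80 + 2**2 + 11*2) + 0 = (-80 + 4 + 22) + 0 = -54 + 0 = -54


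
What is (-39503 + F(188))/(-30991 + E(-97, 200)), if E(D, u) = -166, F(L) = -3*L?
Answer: 40067/31157 ≈ 1.2860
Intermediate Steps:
(-39503 + F(188))/(-30991 + E(-97, 200)) = (-39503 - 3*188)/(-30991 - 166) = (-39503 - 564)/(-31157) = -40067*(-1/31157) = 40067/31157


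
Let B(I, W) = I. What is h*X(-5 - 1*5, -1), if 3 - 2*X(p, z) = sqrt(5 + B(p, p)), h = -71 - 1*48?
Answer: -357/2 + 119*I*sqrt(5)/2 ≈ -178.5 + 133.05*I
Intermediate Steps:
h = -119 (h = -71 - 48 = -119)
X(p, z) = 3/2 - sqrt(5 + p)/2
h*X(-5 - 1*5, -1) = -119*(3/2 - sqrt(5 + (-5 - 1*5))/2) = -119*(3/2 - sqrt(5 + (-5 - 5))/2) = -119*(3/2 - sqrt(5 - 10)/2) = -119*(3/2 - I*sqrt(5)/2) = -357/2 + 119*I*sqrt(5)/2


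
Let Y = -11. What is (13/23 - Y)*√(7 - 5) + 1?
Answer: 1 + 266*√2/23 ≈ 17.356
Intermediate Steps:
(13/23 - Y)*√(7 - 5) + 1 = (13/23 - 1*(-11))*√(7 - 5) + 1 = (13*(1/23) + 11)*√2 + 1 = (13/23 + 11)*√2 + 1 = 266*√2/23 + 1 = 1 + 266*√2/23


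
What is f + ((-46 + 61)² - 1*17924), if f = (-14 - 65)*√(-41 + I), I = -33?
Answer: -17699 - 79*I*√74 ≈ -17699.0 - 679.58*I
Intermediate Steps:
f = -79*I*√74 (f = (-14 - 65)*√(-41 - 33) = -79*I*√74 ≈ -679.58*I)
f + ((-46 + 61)² - 1*17924) = -79*I*√74 + ((-46 + 61)² - 1*17924) = -79*I*√74 + (15² - 17924) = -79*I*√74 + (225 - 17924) = -79*I*√74 - 17699 = -17699 - 79*I*√74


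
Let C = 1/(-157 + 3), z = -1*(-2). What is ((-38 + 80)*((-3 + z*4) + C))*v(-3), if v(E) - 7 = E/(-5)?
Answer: 87666/55 ≈ 1593.9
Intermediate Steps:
z = 2
C = -1/154 (C = 1/(-154) = -1/154 ≈ -0.0064935)
v(E) = 7 - E/5 (v(E) = 7 + E/(-5) = 7 + E*(-⅕) = 7 - E/5)
((-38 + 80)*((-3 + z*4) + C))*v(-3) = ((-38 + 80)*((-3 + 2*4) - 1/154))*(7 - ⅕*(-3)) = (42*((-3 + 8) - 1/154))*(7 + ⅗) = (42*(5 - 1/154))*(38/5) = (42*(769/154))*(38/5) = (2307/11)*(38/5) = 87666/55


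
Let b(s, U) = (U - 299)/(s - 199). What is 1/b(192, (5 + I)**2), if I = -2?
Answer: 7/290 ≈ 0.024138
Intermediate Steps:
b(s, U) = (-299 + U)/(-199 + s)
1/b(192, (5 + I)**2) = 1/((-299 + (5 - 2)**2)/(-199 + 192)) = 1/((-299 + 3**2)/(-7)) = 1/(-(-299 + 9)/7) = 1/(-1/7*(-290)) = 1/(290/7) = 7/290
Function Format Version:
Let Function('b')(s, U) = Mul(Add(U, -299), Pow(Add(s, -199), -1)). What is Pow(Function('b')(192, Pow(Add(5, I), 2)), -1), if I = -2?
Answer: Rational(7, 290) ≈ 0.024138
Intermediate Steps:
Function('b')(s, U) = Mul(Pow(Add(-199, s), -1), Add(-299, U)) (Function('b')(s, U) = Mul(Add(-299, U), Pow(Add(-199, s), -1)) = Mul(Pow(Add(-199, s), -1), Add(-299, U)))
Pow(Function('b')(192, Pow(Add(5, I), 2)), -1) = Pow(Mul(Pow(Add(-199, 192), -1), Add(-299, Pow(Add(5, -2), 2))), -1) = Pow(Mul(Pow(-7, -1), Add(-299, Pow(3, 2))), -1) = Pow(Mul(Rational(-1, 7), Add(-299, 9)), -1) = Pow(Mul(Rational(-1, 7), -290), -1) = Pow(Rational(290, 7), -1) = Rational(7, 290)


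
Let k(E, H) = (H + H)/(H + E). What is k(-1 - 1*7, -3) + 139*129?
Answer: 197247/11 ≈ 17932.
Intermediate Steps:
k(E, H) = 2*H/(E + H) (k(E, H) = (2*H)/(E + H) = 2*H/(E + H))
k(-1 - 1*7, -3) + 139*129 = 2*(-3)/((-1 - 1*7) - 3) + 139*129 = 2*(-3)/((-1 - 7) - 3) + 17931 = 2*(-3)/(-8 - 3) + 17931 = 2*(-3)/(-11) + 17931 = 2*(-3)*(-1/11) + 17931 = 6/11 + 17931 = 197247/11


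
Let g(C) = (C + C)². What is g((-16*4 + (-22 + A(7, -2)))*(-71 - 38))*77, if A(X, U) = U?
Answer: 28337990912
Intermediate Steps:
g(C) = 4*C² (g(C) = (2*C)² = 4*C²)
g((-16*4 + (-22 + A(7, -2)))*(-71 - 38))*77 = (4*((-16*4 + (-22 - 2))*(-71 - 38))²)*77 = (4*((-64 - 24)*(-109))²)*77 = (4*(-88*(-109))²)*77 = (4*9592²)*77 = (4*92006464)*77 = 368025856*77 = 28337990912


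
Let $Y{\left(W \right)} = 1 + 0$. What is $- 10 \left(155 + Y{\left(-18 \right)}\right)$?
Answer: $-1560$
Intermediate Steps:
$Y{\left(W \right)} = 1$
$- 10 \left(155 + Y{\left(-18 \right)}\right) = - 10 \left(155 + 1\right) = \left(-10\right) 156 = -1560$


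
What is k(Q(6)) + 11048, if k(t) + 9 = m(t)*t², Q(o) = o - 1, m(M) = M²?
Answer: 11664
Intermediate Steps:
Q(o) = -1 + o
k(t) = -9 + t⁴ (k(t) = -9 + t²*t² = -9 + t⁴)
k(Q(6)) + 11048 = (-9 + (-1 + 6)⁴) + 11048 = (-9 + 5⁴) + 11048 = (-9 + 625) + 11048 = 616 + 11048 = 11664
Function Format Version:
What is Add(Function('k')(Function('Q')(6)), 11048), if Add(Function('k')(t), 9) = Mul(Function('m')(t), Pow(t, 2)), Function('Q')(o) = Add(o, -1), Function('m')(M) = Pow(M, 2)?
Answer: 11664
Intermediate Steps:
Function('Q')(o) = Add(-1, o)
Function('k')(t) = Add(-9, Pow(t, 4)) (Function('k')(t) = Add(-9, Mul(Pow(t, 2), Pow(t, 2))) = Add(-9, Pow(t, 4)))
Add(Function('k')(Function('Q')(6)), 11048) = Add(Add(-9, Pow(Add(-1, 6), 4)), 11048) = Add(Add(-9, Pow(5, 4)), 11048) = Add(Add(-9, 625), 11048) = Add(616, 11048) = 11664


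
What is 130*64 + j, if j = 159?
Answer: 8479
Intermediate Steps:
130*64 + j = 130*64 + 159 = 8320 + 159 = 8479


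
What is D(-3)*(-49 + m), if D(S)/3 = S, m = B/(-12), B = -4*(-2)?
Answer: 447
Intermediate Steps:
B = 8
m = -⅔ (m = 8/(-12) = 8*(-1/12) = -⅔ ≈ -0.66667)
D(S) = 3*S
D(-3)*(-49 + m) = (3*(-3))*(-49 - ⅔) = -9*(-149/3) = 447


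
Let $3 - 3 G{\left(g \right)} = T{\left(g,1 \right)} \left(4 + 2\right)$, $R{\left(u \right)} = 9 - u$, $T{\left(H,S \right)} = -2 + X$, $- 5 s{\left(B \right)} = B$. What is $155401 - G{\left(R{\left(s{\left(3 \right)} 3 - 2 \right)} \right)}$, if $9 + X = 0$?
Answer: $155378$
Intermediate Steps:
$X = -9$ ($X = -9 + 0 = -9$)
$s{\left(B \right)} = - \frac{B}{5}$
$T{\left(H,S \right)} = -11$ ($T{\left(H,S \right)} = -2 - 9 = -11$)
$G{\left(g \right)} = 23$ ($G{\left(g \right)} = 1 - \frac{\left(-11\right) \left(4 + 2\right)}{3} = 1 - \frac{\left(-11\right) 6}{3} = 1 - -22 = 1 + 22 = 23$)
$155401 - G{\left(R{\left(s{\left(3 \right)} 3 - 2 \right)} \right)} = 155401 - 23 = 155378$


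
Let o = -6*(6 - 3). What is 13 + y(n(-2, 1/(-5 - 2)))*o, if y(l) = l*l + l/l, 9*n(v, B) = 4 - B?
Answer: -3887/441 ≈ -8.8141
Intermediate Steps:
n(v, B) = 4/9 - B/9 (n(v, B) = (4 - B)/9 = 4/9 - B/9)
o = -18 (o = -6*3 = -18)
y(l) = 1 + l² (y(l) = l² + 1 = 1 + l²)
13 + y(n(-2, 1/(-5 - 2)))*o = 13 + (1 + (4/9 - 1/(9*(-5 - 2)))²)*(-18) = 13 + (1 + (4/9 - ⅑/(-7))²)*(-18) = 13 + (1 + (4/9 - ⅑*(-⅐))²)*(-18) = 13 + (1 + (4/9 + 1/63)²)*(-18) = 13 + (1 + (29/63)²)*(-18) = 13 + (1 + 841/3969)*(-18) = 13 + (4810/3969)*(-18) = 13 - 9620/441 = -3887/441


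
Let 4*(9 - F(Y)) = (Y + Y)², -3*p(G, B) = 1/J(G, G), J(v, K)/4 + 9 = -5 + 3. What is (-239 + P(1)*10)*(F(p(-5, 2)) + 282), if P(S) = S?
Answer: -1161117707/17424 ≈ -66639.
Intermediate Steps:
J(v, K) = -44 (J(v, K) = -36 + 4*(-5 + 3) = -36 + 4*(-2) = -36 - 8 = -44)
p(G, B) = 1/132 (p(G, B) = -⅓/(-44) = -⅓*(-1/44) = 1/132)
F(Y) = 9 - Y² (F(Y) = 9 - (Y + Y)²/4 = 9 - 4*Y²/4 = 9 - Y²)
(-239 + P(1)*10)*(F(p(-5, 2)) + 282) = (-239 + 1*10)*((9 - (1/132)²) + 282) = (-239 + 10)*((9 - 1*1/17424) + 282) = -229*((9 - 1/17424) + 282) = -229*(156815/17424 + 282) = -229*5070383/17424 = -1161117707/17424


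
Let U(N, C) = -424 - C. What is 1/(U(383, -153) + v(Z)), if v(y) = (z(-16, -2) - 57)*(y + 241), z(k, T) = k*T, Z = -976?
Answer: 1/18104 ≈ 5.5236e-5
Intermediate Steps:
z(k, T) = T*k
v(y) = -6025 - 25*y (v(y) = (-2*(-16) - 57)*(y + 241) = (32 - 57)*(241 + y) = -25*(241 + y) = -6025 - 25*y)
1/(U(383, -153) + v(Z)) = 1/((-424 - 1*(-153)) + (-6025 - 25*(-976))) = 1/((-424 + 153) + (-6025 + 24400)) = 1/(-271 + 18375) = 1/18104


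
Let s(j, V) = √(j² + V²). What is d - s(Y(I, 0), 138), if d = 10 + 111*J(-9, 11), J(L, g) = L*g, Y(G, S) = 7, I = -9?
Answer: -10979 - √19093 ≈ -11117.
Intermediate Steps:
s(j, V) = √(V² + j²)
d = -10979 (d = 10 + 111*(-9*11) = 10 + 111*(-99) = 10 - 10989 = -10979)
d - s(Y(I, 0), 138) = -10979 - √(138² + 7²) = -10979 - √(19044 + 49) = -10979 - √19093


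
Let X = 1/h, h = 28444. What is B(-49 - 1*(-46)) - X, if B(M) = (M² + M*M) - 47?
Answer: -824877/28444 ≈ -29.000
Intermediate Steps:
X = 1/28444 ≈ 3.5157e-5
B(M) = -47 + 2*M² (B(M) = (M² + M²) - 47 = 2*M² - 47 = -47 + 2*M²)
B(-49 - 1*(-46)) - X = (-47 + 2*(-49 - 1*(-46))²) - 1*1/28444 = (-47 + 2*(-49 + 46)²) - 1/28444 = (-47 + 2*(-3)²) - 1/28444 = (-47 + 2*9) - 1/28444 = (-47 + 18) - 1/28444 = -29 - 1/28444 = -824877/28444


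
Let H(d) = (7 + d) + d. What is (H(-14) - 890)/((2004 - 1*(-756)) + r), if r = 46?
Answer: -911/2806 ≈ -0.32466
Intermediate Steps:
H(d) = 7 + 2*d
(H(-14) - 890)/((2004 - 1*(-756)) + r) = ((7 + 2*(-14)) - 890)/((2004 - 1*(-756)) + 46) = ((7 - 28) - 890)/((2004 + 756) + 46) = (-21 - 890)/(2760 + 46) = -911/2806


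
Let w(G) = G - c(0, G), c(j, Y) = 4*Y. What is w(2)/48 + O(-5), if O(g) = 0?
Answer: -⅛ ≈ -0.12500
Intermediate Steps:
w(G) = -3*G (w(G) = G - 4*G = -3*G)
w(2)/48 + O(-5) = -3*2/48 + 0 = -6*1/48 + 0 = -⅛ + 0 = -⅛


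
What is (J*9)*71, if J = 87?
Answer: 55593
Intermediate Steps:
(J*9)*71 = (87*9)*71 = 783*71 = 55593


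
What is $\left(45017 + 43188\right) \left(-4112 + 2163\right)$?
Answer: $-171911545$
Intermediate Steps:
$\left(45017 + 43188\right) \left(-4112 + 2163\right) = 88205 \left(-1949\right) = -171911545$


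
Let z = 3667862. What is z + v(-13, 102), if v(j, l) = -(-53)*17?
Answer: 3668763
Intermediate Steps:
v(j, l) = 901 (v(j, l) = -1*(-901) = 901)
z + v(-13, 102) = 3667862 + 901 = 3668763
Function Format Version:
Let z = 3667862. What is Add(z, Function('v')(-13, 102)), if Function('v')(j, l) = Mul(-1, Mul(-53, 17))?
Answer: 3668763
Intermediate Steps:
Function('v')(j, l) = 901 (Function('v')(j, l) = Mul(-1, -901) = 901)
Add(z, Function('v')(-13, 102)) = Add(3667862, 901) = 3668763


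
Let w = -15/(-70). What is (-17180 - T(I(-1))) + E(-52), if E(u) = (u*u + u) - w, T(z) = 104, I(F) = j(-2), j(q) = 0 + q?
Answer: -204851/14 ≈ -14632.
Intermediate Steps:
j(q) = q
w = 3/14 (w = -15*(-1/70) = 3/14 ≈ 0.21429)
I(F) = -2
E(u) = -3/14 + u + u² (E(u) = (u*u + u) - 1*3/14 = (u² + u) - 3/14 = (u + u²) - 3/14 = -3/14 + u + u²)
(-17180 - T(I(-1))) + E(-52) = (-17180 - 1*104) + (-3/14 - 52 + (-52)²) = (-17180 - 104) + (-3/14 - 52 + 2704) = -17284 + 37125/14 = -204851/14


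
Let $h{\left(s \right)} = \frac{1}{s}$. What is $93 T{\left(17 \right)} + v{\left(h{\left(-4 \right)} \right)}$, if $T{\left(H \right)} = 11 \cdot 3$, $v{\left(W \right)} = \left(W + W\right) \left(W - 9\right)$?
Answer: $\frac{24589}{8} \approx 3073.6$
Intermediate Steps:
$v{\left(W \right)} = 2 W \left(-9 + W\right)$
$T{\left(H \right)} = 33$
$93 T{\left(17 \right)} + v{\left(h{\left(-4 \right)} \right)} = 93 \cdot 33 + \frac{2 \left(-9 + \frac{1}{-4}\right)}{-4} = 3069 + 2 \left(- \frac{1}{4}\right) \left(-9 - \frac{1}{4}\right) = 3069 + 2 \left(- \frac{1}{4}\right) \left(- \frac{37}{4}\right) = 3069 + \frac{37}{8} = \frac{24589}{8}$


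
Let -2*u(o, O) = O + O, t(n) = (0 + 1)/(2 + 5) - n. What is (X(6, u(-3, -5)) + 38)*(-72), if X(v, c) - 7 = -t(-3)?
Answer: -21096/7 ≈ -3013.7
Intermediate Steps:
t(n) = ⅐ - n (t(n) = 1/7 - n = 1*(⅐) - n = ⅐ - n)
u(o, O) = -O (u(o, O) = -(O + O)/2 = -O)
X(v, c) = 27/7 (X(v, c) = 7 - (⅐ - 1*(-3)) = 7 - (⅐ + 3) = 7 - 1*22/7 = 7 - 22/7 = 27/7)
(X(6, u(-3, -5)) + 38)*(-72) = (27/7 + 38)*(-72) = (293/7)*(-72) = -21096/7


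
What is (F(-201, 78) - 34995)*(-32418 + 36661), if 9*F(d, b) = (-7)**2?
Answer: -1336146158/9 ≈ -1.4846e+8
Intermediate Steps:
F(d, b) = 49/9 (F(d, b) = (1/9)*(-7)**2 = (1/9)*49 = 49/9)
(F(-201, 78) - 34995)*(-32418 + 36661) = (49/9 - 34995)*(-32418 + 36661) = -314906/9*4243 = -1336146158/9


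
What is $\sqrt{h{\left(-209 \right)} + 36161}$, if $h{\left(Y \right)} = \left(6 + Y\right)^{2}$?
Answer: $\sqrt{77370} \approx 278.15$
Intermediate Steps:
$\sqrt{h{\left(-209 \right)} + 36161} = \sqrt{\left(6 - 209\right)^{2} + 36161} = \sqrt{\left(-203\right)^{2} + 36161} = \sqrt{41209 + 36161} = \sqrt{77370}$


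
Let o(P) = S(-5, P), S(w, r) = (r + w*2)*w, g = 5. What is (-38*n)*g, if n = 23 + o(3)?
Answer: -11020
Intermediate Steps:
S(w, r) = w*(r + 2*w) (S(w, r) = (r + 2*w)*w = w*(r + 2*w))
o(P) = 50 - 5*P (o(P) = -5*(P + 2*(-5)) = -5*(P - 10) = -5*(-10 + P) = 50 - 5*P)
n = 58 (n = 23 + (50 - 5*3) = 23 + (50 - 15) = 23 + 35 = 58)
(-38*n)*g = -38*58*5 = -2204*5 = -11020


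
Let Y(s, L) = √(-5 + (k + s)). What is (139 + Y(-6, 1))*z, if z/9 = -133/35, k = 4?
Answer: -23769/5 - 171*I*√7/5 ≈ -4753.8 - 90.485*I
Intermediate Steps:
z = -171/5 (z = 9*(-133/35) = 9*(-133*1/35) = 9*(-19/5) = -171/5 ≈ -34.200)
Y(s, L) = √(-1 + s) (Y(s, L) = √(-5 + (4 + s)) = √(-1 + s))
(139 + Y(-6, 1))*z = (139 + √(-1 - 6))*(-171/5) = (139 + √(-7))*(-171/5) = (139 + I*√7)*(-171/5) = -23769/5 - 171*I*√7/5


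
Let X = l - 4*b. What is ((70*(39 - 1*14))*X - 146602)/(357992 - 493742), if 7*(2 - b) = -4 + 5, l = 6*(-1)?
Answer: 85051/67875 ≈ 1.2531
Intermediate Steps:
l = -6
b = 13/7 (b = 2 - (-4 + 5)/7 = 2 - ⅐*1 = 2 - ⅐ = 13/7 ≈ 1.8571)
X = -94/7 (X = -6 - 4*13/7 = -6 - 52/7 = -94/7 ≈ -13.429)
((70*(39 - 1*14))*X - 146602)/(357992 - 493742) = ((70*(39 - 1*14))*(-94/7) - 146602)/(357992 - 493742) = ((70*(39 - 14))*(-94/7) - 146602)/(-135750) = ((70*25)*(-94/7) - 146602)*(-1/135750) = (1750*(-94/7) - 146602)*(-1/135750) = (-23500 - 146602)*(-1/135750) = -170102*(-1/135750) = 85051/67875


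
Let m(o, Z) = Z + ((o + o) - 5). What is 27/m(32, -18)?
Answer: 27/41 ≈ 0.65854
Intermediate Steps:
m(o, Z) = -5 + Z + 2*o (m(o, Z) = Z + (2*o - 5) = Z + (-5 + 2*o) = -5 + Z + 2*o)
27/m(32, -18) = 27/(-5 - 18 + 2*32) = 27/(-5 - 18 + 64) = 27/41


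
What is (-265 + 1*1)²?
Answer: 69696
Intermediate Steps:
(-265 + 1*1)² = (-265 + 1)² = (-264)² = 69696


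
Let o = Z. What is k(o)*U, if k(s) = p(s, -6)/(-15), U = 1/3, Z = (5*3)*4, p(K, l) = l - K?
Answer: 22/15 ≈ 1.4667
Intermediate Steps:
Z = 60 (Z = 15*4 = 60)
o = 60
U = ⅓ ≈ 0.33333
k(s) = ⅖ + s/15 (k(s) = (-6 - s)/(-15) = (-6 - s)*(-1/15) = ⅖ + s/15)
k(o)*U = (⅖ + (1/15)*60)*(⅓) = (⅖ + 4)*(⅓) = (22/5)*(⅓) = 22/15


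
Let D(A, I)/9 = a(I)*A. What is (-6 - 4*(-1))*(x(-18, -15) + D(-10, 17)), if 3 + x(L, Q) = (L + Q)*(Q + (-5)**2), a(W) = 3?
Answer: 1206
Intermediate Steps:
x(L, Q) = -3 + (25 + Q)*(L + Q) (x(L, Q) = -3 + (L + Q)*(Q + (-5)**2) = -3 + (L + Q)*(Q + 25) = -3 + (L + Q)*(25 + Q) = -3 + (25 + Q)*(L + Q))
D(A, I) = 27*A (D(A, I) = 9*(3*A) = 27*A)
(-6 - 4*(-1))*(x(-18, -15) + D(-10, 17)) = (-6 - 4*(-1))*((-3 + (-15)**2 + 25*(-18) + 25*(-15) - 18*(-15)) + 27*(-10)) = (-6 + 4)*((-3 + 225 - 450 - 375 + 270) - 270) = -2*(-333 - 270) = -2*(-603) = 1206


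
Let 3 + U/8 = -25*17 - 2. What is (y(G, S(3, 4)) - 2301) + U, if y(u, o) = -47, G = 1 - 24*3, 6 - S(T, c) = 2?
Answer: -5788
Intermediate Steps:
S(T, c) = 4 (S(T, c) = 6 - 1*2 = 6 - 2 = 4)
U = -3440 (U = -24 + 8*(-25*17 - 2) = -24 + 8*(-425 - 2) = -24 + 8*(-427) = -24 - 3416 = -3440)
G = -71 (G = 1 - 4*18 = 1 - 72 = -71)
(y(G, S(3, 4)) - 2301) + U = (-47 - 2301) - 3440 = -2348 - 3440 = -5788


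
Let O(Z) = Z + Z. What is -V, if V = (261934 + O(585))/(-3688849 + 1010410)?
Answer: 263104/2678439 ≈ 0.098230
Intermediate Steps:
O(Z) = 2*Z
V = -263104/2678439 (V = (261934 + 2*585)/(-3688849 + 1010410) = (261934 + 1170)/(-2678439) = 263104*(-1/2678439) = -263104/2678439 ≈ -0.098230)
-V = -1*(-263104/2678439) = 263104/2678439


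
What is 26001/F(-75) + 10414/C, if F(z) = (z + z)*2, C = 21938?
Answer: -94547623/1096900 ≈ -86.195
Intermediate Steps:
F(z) = 4*z (F(z) = (2*z)*2 = 4*z)
26001/F(-75) + 10414/C = 26001/((4*(-75))) + 10414/21938 = 26001/(-300) + 10414*(1/21938) = 26001*(-1/300) + 5207/10969 = -8667/100 + 5207/10969 = -94547623/1096900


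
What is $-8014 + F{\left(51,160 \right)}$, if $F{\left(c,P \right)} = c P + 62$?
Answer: $208$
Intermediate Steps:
$F{\left(c,P \right)} = 62 + P c$ ($F{\left(c,P \right)} = P c + 62 = 62 + P c$)
$-8014 + F{\left(51,160 \right)} = -8014 + \left(62 + 160 \cdot 51\right) = -8014 + \left(62 + 8160\right) = -8014 + 8222 = 208$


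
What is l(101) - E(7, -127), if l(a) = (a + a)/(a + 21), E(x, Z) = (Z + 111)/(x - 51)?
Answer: 867/671 ≈ 1.2921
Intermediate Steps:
E(x, Z) = (111 + Z)/(-51 + x)
l(a) = 2*a/(21 + a) (l(a) = (2*a)/(21 + a) = 2*a/(21 + a))
l(101) - E(7, -127) = 2*101/(21 + 101) - (111 - 127)/(-51 + 7) = 2*101/122 - (-16)/(-44) = 2*101*(1/122) - (-1)*(-16)/44 = 101/61 - 1*4/11 = 101/61 - 4/11 = 867/671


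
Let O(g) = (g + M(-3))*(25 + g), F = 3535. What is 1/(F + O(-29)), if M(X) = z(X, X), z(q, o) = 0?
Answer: 1/3651 ≈ 0.00027390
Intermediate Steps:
M(X) = 0
O(g) = g*(25 + g) (O(g) = (g + 0)*(25 + g) = g*(25 + g))
1/(F + O(-29)) = 1/(3535 - 29*(25 - 29)) = 1/(3535 - 29*(-4)) = 1/(3535 + 116) = 1/3651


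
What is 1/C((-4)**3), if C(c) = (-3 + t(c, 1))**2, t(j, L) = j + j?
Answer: 1/17161 ≈ 5.8272e-5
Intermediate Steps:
t(j, L) = 2*j
C(c) = (-3 + 2*c)**2
1/C((-4)**3) = 1/((-3 + 2*(-4)**3)**2) = 1/((-3 + 2*(-64))**2) = 1/((-3 - 128)**2) = 1/((-131)**2) = 1/17161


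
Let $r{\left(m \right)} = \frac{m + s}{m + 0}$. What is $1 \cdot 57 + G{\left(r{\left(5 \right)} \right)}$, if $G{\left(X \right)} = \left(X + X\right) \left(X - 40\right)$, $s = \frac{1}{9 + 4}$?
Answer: $- \frac{93663}{4225} \approx -22.169$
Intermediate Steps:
$s = \frac{1}{13} \approx 0.076923$
$r{\left(m \right)} = \frac{\frac{1}{13} + m}{m}$ ($r{\left(m \right)} = \frac{m + \frac{1}{13}}{m + 0} = \frac{\frac{1}{13} + m}{m}$)
$G{\left(X \right)} = 2 X \left(-40 + X\right)$
$1 \cdot 57 + G{\left(r{\left(5 \right)} \right)} = 1 \cdot 57 + 2 \frac{\frac{1}{13} + 5}{5} \left(-40 + \frac{\frac{1}{13} + 5}{5}\right) = 57 + 2 \cdot \frac{1}{5} \cdot \frac{66}{13} \left(-40 + \frac{1}{5} \cdot \frac{66}{13}\right) = 57 + 2 \cdot \frac{66}{65} \left(-40 + \frac{66}{65}\right) = 57 + 2 \cdot \frac{66}{65} \left(- \frac{2534}{65}\right) = 57 - \frac{334488}{4225} = - \frac{93663}{4225}$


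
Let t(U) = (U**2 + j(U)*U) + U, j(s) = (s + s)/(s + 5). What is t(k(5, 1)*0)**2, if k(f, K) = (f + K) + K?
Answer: 0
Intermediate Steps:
j(s) = 2*s/(5 + s) (j(s) = (2*s)/(5 + s) = 2*s/(5 + s))
k(f, K) = f + 2*K (k(f, K) = (K + f) + K = f + 2*K)
t(U) = U + U**2 + 2*U**2/(5 + U) (t(U) = (U**2 + (2*U/(5 + U))*U) + U = (U**2 + 2*U**2/(5 + U)) + U = U + U**2 + 2*U**2/(5 + U))
t(k(5, 1)*0)**2 = (((5 + 2*1)*0)*(5 + ((5 + 2*1)*0)**2 + 8*((5 + 2*1)*0))/(5 + (5 + 2*1)*0))**2 = (((5 + 2)*0)*(5 + ((5 + 2)*0)**2 + 8*((5 + 2)*0))/(5 + (5 + 2)*0))**2 = ((7*0)*(5 + (7*0)**2 + 8*(7*0))/(5 + 7*0))**2 = (0*(5 + 0**2 + 8*0)/(5 + 0))**2 = (0*(5 + 0 + 0)/5)**2 = (0*(1/5)*5)**2 = 0**2 = 0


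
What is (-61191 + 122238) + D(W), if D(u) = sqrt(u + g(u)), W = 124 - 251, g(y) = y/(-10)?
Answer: 61047 + 3*I*sqrt(1270)/10 ≈ 61047.0 + 10.691*I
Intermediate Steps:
g(y) = -y/10 (g(y) = y*(-1/10) = -y/10)
W = -127
D(u) = 3*sqrt(10)*sqrt(u)/10 (D(u) = sqrt(u - u/10) = sqrt(9*u/10) = 3*sqrt(10)*sqrt(u)/10)
(-61191 + 122238) + D(W) = (-61191 + 122238) + 3*sqrt(10)*sqrt(-127)/10 = 61047 + 3*sqrt(10)*(I*sqrt(127))/10 = 61047 + 3*I*sqrt(1270)/10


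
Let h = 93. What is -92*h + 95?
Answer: -8461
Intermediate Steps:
-92*h + 95 = -92*93 + 95 = -8556 + 95 = -8461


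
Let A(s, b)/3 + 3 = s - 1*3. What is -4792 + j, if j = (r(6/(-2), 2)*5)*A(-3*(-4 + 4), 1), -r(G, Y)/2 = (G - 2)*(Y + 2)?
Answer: -8392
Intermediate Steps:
r(G, Y) = -2*(-2 + G)*(2 + Y) (r(G, Y) = -2*(G - 2)*(Y + 2) = -2*(-2 + G)*(2 + Y))
A(s, b) = -18 + 3*s (A(s, b) = -9 + 3*(s - 1*3) = -9 + 3*(s - 3) = -9 + 3*(-3 + s) = -9 + (-9 + 3*s) = -18 + 3*s)
j = -3600 (j = ((8 - 24/(-2) + 4*2 - 2*6/(-2)*2)*5)*(-18 + 3*(-3*(-4 + 4))) = ((8 - 24*(-1)/2 + 8 - 2*6*(-½)*2)*5)*(-18 + 3*(-3*0)) = ((8 - 4*(-3) + 8 - 2*(-3)*2)*5)*(-18 + 3*0) = ((8 + 12 + 8 + 12)*5)*(-18 + 0) = (40*5)*(-18) = 200*(-18) = -3600)
-4792 + j = -4792 - 3600 = -8392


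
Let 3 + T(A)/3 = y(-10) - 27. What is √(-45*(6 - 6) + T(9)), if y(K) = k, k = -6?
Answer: 6*I*√3 ≈ 10.392*I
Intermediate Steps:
y(K) = -6
T(A) = -108 (T(A) = -9 + 3*(-6 - 27) = -9 + 3*(-33) = -9 - 99 = -108)
√(-45*(6 - 6) + T(9)) = √(-45*(6 - 6) - 108) = √(-45*0 - 108) = √(0 - 108) = √(-108) = 6*I*√3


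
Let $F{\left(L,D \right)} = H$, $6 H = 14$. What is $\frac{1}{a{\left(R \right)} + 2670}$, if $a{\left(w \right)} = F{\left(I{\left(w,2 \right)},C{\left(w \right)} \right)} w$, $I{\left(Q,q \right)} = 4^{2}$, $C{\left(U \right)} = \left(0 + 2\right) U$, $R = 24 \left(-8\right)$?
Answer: $\frac{1}{2222} \approx 0.00045004$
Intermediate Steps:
$R = -192$
$C{\left(U \right)} = 2 U$
$H = \frac{7}{3}$ ($H = \frac{1}{6} \cdot 14 = \frac{7}{3} \approx 2.3333$)
$I{\left(Q,q \right)} = 16$
$F{\left(L,D \right)} = \frac{7}{3}$
$a{\left(w \right)} = \frac{7 w}{3}$
$\frac{1}{a{\left(R \right)} + 2670} = \frac{1}{\frac{7}{3} \left(-192\right) + 2670} = \frac{1}{-448 + 2670} = \frac{1}{2222}$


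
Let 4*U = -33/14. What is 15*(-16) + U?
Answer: -13473/56 ≈ -240.59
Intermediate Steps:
U = -33/56 (U = (-33/14)/4 = (-33*1/14)/4 = (1/4)*(-33/14) = -33/56 ≈ -0.58929)
15*(-16) + U = 15*(-16) - 33/56 = -240 - 33/56 = -13473/56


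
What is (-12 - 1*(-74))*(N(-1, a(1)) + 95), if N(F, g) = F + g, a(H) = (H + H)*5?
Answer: 6448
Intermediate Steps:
a(H) = 10*H (a(H) = (2*H)*5 = 10*H)
(-12 - 1*(-74))*(N(-1, a(1)) + 95) = (-12 - 1*(-74))*((-1 + 10*1) + 95) = (-12 + 74)*((-1 + 10) + 95) = 62*(9 + 95) = 62*104 = 6448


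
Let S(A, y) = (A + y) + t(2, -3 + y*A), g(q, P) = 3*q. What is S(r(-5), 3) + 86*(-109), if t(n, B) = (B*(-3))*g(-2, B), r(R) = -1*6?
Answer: -9755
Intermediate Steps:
r(R) = -6
t(n, B) = 18*B (t(n, B) = (B*(-3))*(3*(-2)) = -3*B*(-6) = 18*B)
S(A, y) = -54 + A + y + 18*A*y (S(A, y) = (A + y) + 18*(-3 + y*A) = (A + y) + 18*(-3 + A*y) = (A + y) + (-54 + 18*A*y) = -54 + A + y + 18*A*y)
S(r(-5), 3) + 86*(-109) = (-54 - 6 + 3 + 18*(-6)*3) + 86*(-109) = (-54 - 6 + 3 - 324) - 9374 = -381 - 9374 = -9755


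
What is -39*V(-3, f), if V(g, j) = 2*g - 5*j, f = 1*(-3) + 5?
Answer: 624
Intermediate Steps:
f = 2 (f = -3 + 5 = 2)
V(g, j) = -5*j + 2*g
-39*V(-3, f) = -39*(-5*2 + 2*(-3)) = -39*(-10 - 6) = -39*(-16) = 624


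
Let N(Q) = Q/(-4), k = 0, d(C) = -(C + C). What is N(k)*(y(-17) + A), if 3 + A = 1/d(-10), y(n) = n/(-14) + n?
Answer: 0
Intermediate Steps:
d(C) = -2*C
N(Q) = -Q/4 (N(Q) = Q*(-1/4) = -Q/4)
y(n) = 13*n/14 (y(n) = n*(-1/14) + n = -n/14 + n = 13*n/14)
A = -59/20 (A = -3 + 1/(-2*(-10)) = -3 + 1/20 = -59/20 ≈ -2.9500)
N(k)*(y(-17) + A) = (-1/4*0)*((13/14)*(-17) - 59/20) = 0*(-221/14 - 59/20) = 0*(-2623/140) = 0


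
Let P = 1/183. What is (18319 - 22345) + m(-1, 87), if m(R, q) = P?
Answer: -736757/183 ≈ -4026.0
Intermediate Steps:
P = 1/183 (P = 1*(1/183) = 1/183 ≈ 0.0054645)
m(R, q) = 1/183
(18319 - 22345) + m(-1, 87) = (18319 - 22345) + 1/183 = -4026 + 1/183 = -736757/183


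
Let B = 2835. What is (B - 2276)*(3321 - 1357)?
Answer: 1097876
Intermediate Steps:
(B - 2276)*(3321 - 1357) = (2835 - 2276)*(3321 - 1357) = 559*1964 = 1097876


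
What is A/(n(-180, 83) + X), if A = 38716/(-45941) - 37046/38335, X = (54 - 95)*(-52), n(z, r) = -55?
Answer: -3186108146/3657904884095 ≈ -0.00087102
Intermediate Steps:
X = 2132 (X = -41*(-52) = 2132)
A = -3186108146/1761148235 (A = 38716*(-1/45941) - 37046*1/38335 = -38716/45941 - 37046/38335 = -3186108146/1761148235 ≈ -1.8091)
A/(n(-180, 83) + X) = -3186108146/(1761148235*(-55 + 2132)) = -3186108146/1761148235/2077 = -3186108146/1761148235*1/2077 = -3186108146/3657904884095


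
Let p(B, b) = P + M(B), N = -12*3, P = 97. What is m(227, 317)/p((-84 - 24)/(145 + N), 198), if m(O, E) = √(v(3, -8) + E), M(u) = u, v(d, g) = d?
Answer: 872*√5/10465 ≈ 0.18632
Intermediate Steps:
N = -36
m(O, E) = √(3 + E)
p(B, b) = 97 + B
m(227, 317)/p((-84 - 24)/(145 + N), 198) = √(3 + 317)/(97 + (-84 - 24)/(145 - 36)) = √320/(97 - 108/109) = (8*√5)/(97 - 108*1/109) = (8*√5)/(97 - 108/109) = (8*√5)/(10465/109) = (8*√5)*(109/10465) = 872*√5/10465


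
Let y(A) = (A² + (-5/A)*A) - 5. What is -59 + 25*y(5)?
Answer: 316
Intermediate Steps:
y(A) = -10 + A² (y(A) = (A² - 5) - 5 = (-5 + A²) - 5 = -10 + A²)
-59 + 25*y(5) = -59 + 25*(-10 + 5²) = -59 + 25*(-10 + 25) = -59 + 25*15 = -59 + 375 = 316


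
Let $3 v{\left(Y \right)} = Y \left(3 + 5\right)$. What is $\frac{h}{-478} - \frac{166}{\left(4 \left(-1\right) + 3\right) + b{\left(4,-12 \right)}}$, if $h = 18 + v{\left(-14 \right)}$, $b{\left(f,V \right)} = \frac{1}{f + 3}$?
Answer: $\frac{46296}{239} \approx 193.71$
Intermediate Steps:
$v{\left(Y \right)} = \frac{8 Y}{3}$ ($v{\left(Y \right)} = \frac{Y \left(3 + 5\right)}{3} = \frac{Y 8}{3} = \frac{8 Y}{3}$)
$b{\left(f,V \right)} = \frac{1}{3 + f}$
$h = - \frac{58}{3}$ ($h = 18 + \frac{8}{3} \left(-14\right) = 18 - \frac{112}{3} = - \frac{58}{3} \approx -19.333$)
$\frac{h}{-478} - \frac{166}{\left(4 \left(-1\right) + 3\right) + b{\left(4,-12 \right)}} = - \frac{58}{3 \left(-478\right)} - \frac{166}{\left(4 \left(-1\right) + 3\right) + \frac{1}{3 + 4}} = \left(- \frac{58}{3}\right) \left(- \frac{1}{478}\right) - \frac{166}{\left(-4 + 3\right) + \frac{1}{7}} = \frac{29}{717} - \frac{166}{-1 + \frac{1}{7}} = \frac{29}{717} - \frac{166}{- \frac{6}{7}} = \frac{29}{717} - - \frac{581}{3} = \frac{29}{717} + \frac{581}{3} = \frac{46296}{239}$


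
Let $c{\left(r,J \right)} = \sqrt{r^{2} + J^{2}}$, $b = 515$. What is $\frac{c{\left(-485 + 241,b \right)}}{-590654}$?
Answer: $- \frac{89 \sqrt{41}}{590654} \approx -0.00096483$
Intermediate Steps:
$c{\left(r,J \right)} = \sqrt{J^{2} + r^{2}}$
$\frac{c{\left(-485 + 241,b \right)}}{-590654} = \frac{\sqrt{515^{2} + \left(-485 + 241\right)^{2}}}{-590654} = \sqrt{265225 + \left(-244\right)^{2}} \left(- \frac{1}{590654}\right) = \sqrt{265225 + 59536} \left(- \frac{1}{590654}\right) = \sqrt{324761} \left(- \frac{1}{590654}\right) = 89 \sqrt{41} \left(- \frac{1}{590654}\right) = - \frac{89 \sqrt{41}}{590654}$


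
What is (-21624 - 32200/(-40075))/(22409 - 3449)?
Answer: -309482/271365 ≈ -1.1405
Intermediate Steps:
(-21624 - 32200/(-40075))/(22409 - 3449) = (-21624 - 32200*(-1/40075))/18960 = (-21624 + 184/229)*(1/18960) = -4951712/229*1/18960 = -309482/271365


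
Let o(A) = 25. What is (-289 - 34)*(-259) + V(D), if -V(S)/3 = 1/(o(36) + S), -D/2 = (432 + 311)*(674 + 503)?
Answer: 48771947344/582999 ≈ 83657.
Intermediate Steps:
D = -1749022 (D = -2*(432 + 311)*(674 + 503) = -1486*1177 = -2*874511 = -1749022)
V(S) = -3/(25 + S)
(-289 - 34)*(-259) + V(D) = (-289 - 34)*(-259) - 3/(25 - 1749022) = -323*(-259) - 3/(-1748997) = 83657 - 3*(-1/1748997) = 83657 + 1/582999 = 48771947344/582999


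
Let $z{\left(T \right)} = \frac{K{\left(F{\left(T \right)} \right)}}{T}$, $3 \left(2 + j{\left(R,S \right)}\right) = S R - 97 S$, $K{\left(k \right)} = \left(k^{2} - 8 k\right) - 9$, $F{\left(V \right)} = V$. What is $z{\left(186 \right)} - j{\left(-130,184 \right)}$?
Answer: $\frac{2623087}{186} \approx 14103.0$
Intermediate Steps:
$K{\left(k \right)} = -9 + k^{2} - 8 k$
$j{\left(R,S \right)} = -2 - \frac{97 S}{3} + \frac{R S}{3}$ ($j{\left(R,S \right)} = -2 + \frac{S R - 97 S}{3} = -2 + \frac{R S - 97 S}{3} = -2 + \frac{- 97 S + R S}{3} = -2 + \left(- \frac{97 S}{3} + \frac{R S}{3}\right) = -2 - \frac{97 S}{3} + \frac{R S}{3}$)
$z{\left(T \right)} = \frac{-9 + T^{2} - 8 T}{T}$
$z{\left(186 \right)} - j{\left(-130,184 \right)} = \left(-8 + 186 - \frac{9}{186}\right) - \left(-2 - \frac{17848}{3} + \frac{1}{3} \left(-130\right) 184\right) = \left(-8 + 186 - \frac{3}{62}\right) - \left(-2 - \frac{17848}{3} - \frac{23920}{3}\right) = \left(-8 + 186 - \frac{3}{62}\right) - - \frac{41774}{3} = \frac{11033}{62} + \frac{41774}{3} = \frac{2623087}{186}$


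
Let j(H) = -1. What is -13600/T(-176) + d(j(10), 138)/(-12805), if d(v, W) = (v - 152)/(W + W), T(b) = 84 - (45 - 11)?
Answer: -320432269/1178060 ≈ -272.00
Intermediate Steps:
T(b) = 50 (T(b) = 84 - 1*34 = 84 - 34 = 50)
d(v, W) = (-152 + v)/(2*W) (d(v, W) = (-152 + v)/((2*W)) = (-152 + v)*(1/(2*W)) = (-152 + v)/(2*W))
-13600/T(-176) + d(j(10), 138)/(-12805) = -13600/50 + ((½)*(-152 - 1)/138)/(-12805) = -13600*1/50 + ((½)*(1/138)*(-153))*(-1/12805) = -272 - 51/92*(-1/12805) = -272 + 51/1178060 = -320432269/1178060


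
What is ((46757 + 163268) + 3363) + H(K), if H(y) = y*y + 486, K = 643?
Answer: 627323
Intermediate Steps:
H(y) = 486 + y**2 (H(y) = y**2 + 486 = 486 + y**2)
((46757 + 163268) + 3363) + H(K) = ((46757 + 163268) + 3363) + (486 + 643**2) = (210025 + 3363) + (486 + 413449) = 213388 + 413935 = 627323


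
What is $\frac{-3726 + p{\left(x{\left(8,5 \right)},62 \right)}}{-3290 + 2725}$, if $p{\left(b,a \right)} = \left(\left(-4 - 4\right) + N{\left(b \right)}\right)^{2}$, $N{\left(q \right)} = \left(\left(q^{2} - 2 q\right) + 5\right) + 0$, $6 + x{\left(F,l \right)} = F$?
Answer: $\frac{3717}{565} \approx 6.5788$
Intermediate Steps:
$x{\left(F,l \right)} = -6 + F$
$N{\left(q \right)} = 5 + q^{2} - 2 q$ ($N{\left(q \right)} = \left(5 + q^{2} - 2 q\right) + 0 = 5 + q^{2} - 2 q$)
$p{\left(b,a \right)} = \left(-3 + b^{2} - 2 b\right)^{2}$ ($p{\left(b,a \right)} = \left(\left(-4 - 4\right) + \left(5 + b^{2} - 2 b\right)\right)^{2} = \left(-8 + \left(5 + b^{2} - 2 b\right)\right)^{2} = \left(-3 + b^{2} - 2 b\right)^{2}$)
$\frac{-3726 + p{\left(x{\left(8,5 \right)},62 \right)}}{-3290 + 2725} = \frac{-3726 + \left(3 - \left(-6 + 8\right)^{2} + 2 \left(-6 + 8\right)\right)^{2}}{-3290 + 2725} = \frac{-3726 + \left(3 - 2^{2} + 2 \cdot 2\right)^{2}}{-565} = \left(-3726 + \left(3 - 4 + 4\right)^{2}\right) \left(- \frac{1}{565}\right) = \left(-3726 + 3^{2}\right) \left(- \frac{1}{565}\right) = \left(-3726 + 9\right) \left(- \frac{1}{565}\right) = \left(-3717\right) \left(- \frac{1}{565}\right) = \frac{3717}{565}$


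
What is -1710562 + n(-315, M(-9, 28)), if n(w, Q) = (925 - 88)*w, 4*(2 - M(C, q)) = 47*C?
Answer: -1974217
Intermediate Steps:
M(C, q) = 2 - 47*C/4
n(w, Q) = 837*w
-1710562 + n(-315, M(-9, 28)) = -1710562 + 837*(-315) = -1710562 - 263655 = -1974217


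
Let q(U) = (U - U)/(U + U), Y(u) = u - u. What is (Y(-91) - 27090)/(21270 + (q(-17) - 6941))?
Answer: -3870/2047 ≈ -1.8906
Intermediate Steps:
Y(u) = 0
q(U) = 0 (q(U) = 0/((2*U)) = 0*(1/(2*U)) = 0)
(Y(-91) - 27090)/(21270 + (q(-17) - 6941)) = (0 - 27090)/(21270 + (0 - 6941)) = -27090/(21270 - 6941) = -27090/14329 = -27090*1/14329 = -3870/2047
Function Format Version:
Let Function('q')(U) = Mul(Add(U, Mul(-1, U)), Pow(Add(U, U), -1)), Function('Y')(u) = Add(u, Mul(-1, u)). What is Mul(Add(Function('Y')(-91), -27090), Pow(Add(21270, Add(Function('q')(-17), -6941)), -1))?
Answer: Rational(-3870, 2047) ≈ -1.8906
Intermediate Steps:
Function('Y')(u) = 0
Function('q')(U) = 0 (Function('q')(U) = Mul(0, Pow(Mul(2, U), -1)) = Mul(0, Mul(Rational(1, 2), Pow(U, -1))) = 0)
Mul(Add(Function('Y')(-91), -27090), Pow(Add(21270, Add(Function('q')(-17), -6941)), -1)) = Mul(Add(0, -27090), Pow(Add(21270, Add(0, -6941)), -1)) = Mul(-27090, Pow(Add(21270, -6941), -1)) = Mul(-27090, Pow(14329, -1)) = Mul(-27090, Rational(1, 14329)) = Rational(-3870, 2047)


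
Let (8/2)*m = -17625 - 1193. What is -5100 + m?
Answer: -19609/2 ≈ -9804.5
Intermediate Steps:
m = -9409/2 (m = (-17625 - 1193)/4 = (¼)*(-18818) = -9409/2 ≈ -4704.5)
-5100 + m = -5100 - 9409/2 = -19609/2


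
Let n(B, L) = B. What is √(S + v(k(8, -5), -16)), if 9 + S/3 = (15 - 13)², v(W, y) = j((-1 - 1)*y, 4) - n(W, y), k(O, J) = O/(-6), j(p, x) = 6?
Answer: I*√69/3 ≈ 2.7689*I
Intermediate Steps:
k(O, J) = -O/6 (k(O, J) = O*(-⅙) = -O/6)
v(W, y) = 6 - W
S = -15 (S = -27 + 3*(15 - 13)² = -27 + 3*2² = -27 + 3*4 = -27 + 12 = -15)
√(S + v(k(8, -5), -16)) = √(-15 + (6 - (-1)*8/6)) = √(-15 + (6 - 1*(-4/3))) = √(-15 + (6 + 4/3)) = √(-15 + 22/3) = √(-23/3) = I*√69/3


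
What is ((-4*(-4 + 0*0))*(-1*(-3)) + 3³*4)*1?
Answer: 156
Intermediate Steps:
((-4*(-4 + 0*0))*(-1*(-3)) + 3³*4)*1 = (-4*(-4 + 0)*3 + 27*4)*1 = (-4*(-4)*3 + 108)*1 = (16*3 + 108)*1 = (48 + 108)*1 = 156*1 = 156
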